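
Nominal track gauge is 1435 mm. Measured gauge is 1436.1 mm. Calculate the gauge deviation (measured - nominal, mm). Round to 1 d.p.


Deviation = measured - nominal
Deviation = 1436.1 - 1435
Deviation = 1.1 mm

1.1


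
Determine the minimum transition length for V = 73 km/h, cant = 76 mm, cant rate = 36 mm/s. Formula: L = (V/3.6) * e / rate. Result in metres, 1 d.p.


Convert speed: V = 73 / 3.6 = 20.2778 m/s
L = 20.2778 * 76 / 36
L = 1541.1111 / 36
L = 42.8 m

42.8


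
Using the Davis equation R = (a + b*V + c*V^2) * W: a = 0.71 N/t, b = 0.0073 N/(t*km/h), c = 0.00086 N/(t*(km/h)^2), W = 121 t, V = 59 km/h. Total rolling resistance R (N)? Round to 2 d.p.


b*V = 0.0073 * 59 = 0.4307
c*V^2 = 0.00086 * 3481 = 2.99366
R_per_t = 0.71 + 0.4307 + 2.99366 = 4.13436 N/t
R_total = 4.13436 * 121 = 500.26 N

500.26


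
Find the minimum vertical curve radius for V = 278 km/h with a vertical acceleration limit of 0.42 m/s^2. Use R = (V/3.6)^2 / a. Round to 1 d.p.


Convert speed: V = 278 / 3.6 = 77.2222 m/s
V^2 = 5963.2716 m^2/s^2
R_v = 5963.2716 / 0.42
R_v = 14198.3 m

14198.3


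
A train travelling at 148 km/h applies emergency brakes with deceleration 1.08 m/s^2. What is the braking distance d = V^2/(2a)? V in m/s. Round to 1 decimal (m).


Convert speed: V = 148 / 3.6 = 41.1111 m/s
V^2 = 1690.1235
d = 1690.1235 / (2 * 1.08)
d = 1690.1235 / 2.16
d = 782.5 m

782.5


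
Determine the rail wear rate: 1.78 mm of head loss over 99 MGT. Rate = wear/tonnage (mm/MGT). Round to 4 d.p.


Wear rate = total wear / cumulative tonnage
Rate = 1.78 / 99
Rate = 0.0180 mm/MGT

0.0180


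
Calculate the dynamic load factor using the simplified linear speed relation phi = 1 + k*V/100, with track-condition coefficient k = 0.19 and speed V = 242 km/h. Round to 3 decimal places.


phi = 1 + k * V / 100
phi = 1 + 0.19 * 242 / 100
phi = 1 + 0.4598
phi = 1.460

1.460


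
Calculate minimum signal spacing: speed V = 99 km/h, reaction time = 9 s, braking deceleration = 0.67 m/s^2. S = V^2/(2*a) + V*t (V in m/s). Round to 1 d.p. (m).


V = 99 / 3.6 = 27.5 m/s
Braking distance = 27.5^2 / (2*0.67) = 564.3657 m
Sighting distance = 27.5 * 9 = 247.5 m
S = 564.3657 + 247.5 = 811.9 m

811.9


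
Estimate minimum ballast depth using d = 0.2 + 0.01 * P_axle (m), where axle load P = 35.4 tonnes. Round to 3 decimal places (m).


d = 0.2 + 0.01 * 35.4
d = 0.2 + 0.354
d = 0.554 m

0.554


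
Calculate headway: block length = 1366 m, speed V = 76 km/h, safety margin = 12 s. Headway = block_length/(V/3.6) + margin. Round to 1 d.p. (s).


V = 76 / 3.6 = 21.1111 m/s
Block traversal time = 1366 / 21.1111 = 64.7053 s
Headway = 64.7053 + 12
Headway = 76.7 s

76.7


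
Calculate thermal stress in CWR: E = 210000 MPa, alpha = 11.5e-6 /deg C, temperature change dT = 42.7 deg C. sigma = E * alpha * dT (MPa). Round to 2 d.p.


sigma = E * alpha * dT
sigma = 210000 * 11.5e-6 * 42.7
sigma = 2.415 * 42.7
sigma = 103.12 MPa

103.12


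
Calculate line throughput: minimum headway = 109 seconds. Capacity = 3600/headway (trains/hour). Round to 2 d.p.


Capacity = 3600 / headway
Capacity = 3600 / 109
Capacity = 33.03 trains/hour

33.03


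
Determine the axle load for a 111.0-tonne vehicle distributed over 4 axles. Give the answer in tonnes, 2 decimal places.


Load per axle = total weight / number of axles
Load = 111.0 / 4
Load = 27.75 tonnes

27.75


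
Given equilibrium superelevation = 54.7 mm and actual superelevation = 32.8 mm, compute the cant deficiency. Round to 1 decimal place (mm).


Cant deficiency = equilibrium cant - actual cant
CD = 54.7 - 32.8
CD = 21.9 mm

21.9


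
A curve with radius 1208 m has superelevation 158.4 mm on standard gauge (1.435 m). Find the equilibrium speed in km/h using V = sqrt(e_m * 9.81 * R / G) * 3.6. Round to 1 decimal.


Convert cant: e = 158.4 mm = 0.1584 m
V_ms = sqrt(0.1584 * 9.81 * 1208 / 1.435)
V_ms = sqrt(1308.094796) = 36.1676 m/s
V = 36.1676 * 3.6 = 130.2 km/h

130.2


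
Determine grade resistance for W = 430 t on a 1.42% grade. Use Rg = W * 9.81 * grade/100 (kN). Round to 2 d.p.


Rg = W * 9.81 * grade / 100
Rg = 430 * 9.81 * 1.42 / 100
Rg = 4218.3 * 0.0142
Rg = 59.90 kN

59.90


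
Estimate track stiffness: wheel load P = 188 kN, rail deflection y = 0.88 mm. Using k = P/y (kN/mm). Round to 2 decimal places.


Track stiffness k = P / y
k = 188 / 0.88
k = 213.64 kN/mm

213.64


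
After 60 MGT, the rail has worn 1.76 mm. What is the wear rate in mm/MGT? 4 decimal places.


Wear rate = total wear / cumulative tonnage
Rate = 1.76 / 60
Rate = 0.0293 mm/MGT

0.0293


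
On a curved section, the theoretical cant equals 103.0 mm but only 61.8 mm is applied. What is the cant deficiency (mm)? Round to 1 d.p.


Cant deficiency = equilibrium cant - actual cant
CD = 103.0 - 61.8
CD = 41.2 mm

41.2


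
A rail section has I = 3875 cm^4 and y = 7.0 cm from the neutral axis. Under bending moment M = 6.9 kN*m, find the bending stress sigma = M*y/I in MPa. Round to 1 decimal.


Convert units:
M = 6.9 kN*m = 6900000 N*mm
y = 7.0 cm = 70 mm
I = 3875 cm^4 = 38750000 mm^4
sigma = 6900000 * 70 / 38750000
sigma = 12.5 MPa

12.5


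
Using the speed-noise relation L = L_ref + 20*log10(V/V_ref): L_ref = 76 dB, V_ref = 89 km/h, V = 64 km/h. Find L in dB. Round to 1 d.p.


V/V_ref = 64 / 89 = 0.719101
log10(0.719101) = -0.14321
20 * -0.14321 = -2.8642
L = 76 + -2.8642 = 73.1 dB

73.1


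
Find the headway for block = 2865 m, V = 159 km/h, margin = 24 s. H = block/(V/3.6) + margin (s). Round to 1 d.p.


V = 159 / 3.6 = 44.1667 m/s
Block traversal time = 2865 / 44.1667 = 64.8679 s
Headway = 64.8679 + 24
Headway = 88.9 s

88.9


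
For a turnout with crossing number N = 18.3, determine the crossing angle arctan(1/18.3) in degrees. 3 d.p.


1/N = 1/18.3 = 0.054645
angle = arctan(0.054645) = 0.054591 rad
angle = 0.054591 * 180/pi = 3.128 degrees

3.128


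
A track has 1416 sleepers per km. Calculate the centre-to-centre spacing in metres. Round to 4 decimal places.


Spacing = 1000 m / number of sleepers
Spacing = 1000 / 1416
Spacing = 0.7062 m

0.7062


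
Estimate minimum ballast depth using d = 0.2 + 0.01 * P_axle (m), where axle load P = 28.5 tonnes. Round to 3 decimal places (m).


d = 0.2 + 0.01 * 28.5
d = 0.2 + 0.285
d = 0.485 m

0.485


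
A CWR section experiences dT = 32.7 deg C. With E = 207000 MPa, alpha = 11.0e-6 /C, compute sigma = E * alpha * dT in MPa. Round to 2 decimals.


sigma = E * alpha * dT
sigma = 207000 * 11.0e-6 * 32.7
sigma = 2.277 * 32.7
sigma = 74.46 MPa

74.46


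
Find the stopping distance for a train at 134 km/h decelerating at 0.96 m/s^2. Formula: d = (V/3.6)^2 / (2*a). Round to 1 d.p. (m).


Convert speed: V = 134 / 3.6 = 37.2222 m/s
V^2 = 1385.4938
d = 1385.4938 / (2 * 0.96)
d = 1385.4938 / 1.92
d = 721.6 m

721.6


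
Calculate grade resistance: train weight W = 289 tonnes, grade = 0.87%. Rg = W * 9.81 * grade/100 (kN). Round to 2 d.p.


Rg = W * 9.81 * grade / 100
Rg = 289 * 9.81 * 0.87 / 100
Rg = 2835.09 * 0.0087
Rg = 24.67 kN

24.67


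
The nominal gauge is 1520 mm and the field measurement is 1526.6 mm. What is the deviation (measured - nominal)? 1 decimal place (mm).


Deviation = measured - nominal
Deviation = 1526.6 - 1520
Deviation = 6.6 mm

6.6


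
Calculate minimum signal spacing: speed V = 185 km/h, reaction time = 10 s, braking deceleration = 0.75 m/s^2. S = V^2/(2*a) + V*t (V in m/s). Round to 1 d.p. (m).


V = 185 / 3.6 = 51.3889 m/s
Braking distance = 51.3889^2 / (2*0.75) = 1760.5453 m
Sighting distance = 51.3889 * 10 = 513.8889 m
S = 1760.5453 + 513.8889 = 2274.4 m

2274.4


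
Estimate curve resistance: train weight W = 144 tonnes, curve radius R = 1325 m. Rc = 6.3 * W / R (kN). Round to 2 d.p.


Rc = 6.3 * W / R
Rc = 6.3 * 144 / 1325
Rc = 907.2 / 1325
Rc = 0.68 kN

0.68


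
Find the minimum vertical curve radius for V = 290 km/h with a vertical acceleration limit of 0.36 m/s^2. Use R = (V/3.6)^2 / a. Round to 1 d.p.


Convert speed: V = 290 / 3.6 = 80.5556 m/s
V^2 = 6489.1975 m^2/s^2
R_v = 6489.1975 / 0.36
R_v = 18025.5 m

18025.5


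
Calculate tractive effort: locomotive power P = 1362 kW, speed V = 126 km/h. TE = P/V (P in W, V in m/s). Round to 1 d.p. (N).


Convert: P = 1362 kW = 1362000 W
V = 126 / 3.6 = 35.0 m/s
TE = 1362000 / 35.0
TE = 38914.3 N

38914.3


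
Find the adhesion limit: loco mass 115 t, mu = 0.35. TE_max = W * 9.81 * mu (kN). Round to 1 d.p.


TE_max = W * g * mu
TE_max = 115 * 9.81 * 0.35
TE_max = 1128.15 * 0.35
TE_max = 394.9 kN

394.9


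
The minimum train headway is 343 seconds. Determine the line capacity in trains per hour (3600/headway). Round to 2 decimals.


Capacity = 3600 / headway
Capacity = 3600 / 343
Capacity = 10.50 trains/hour

10.50


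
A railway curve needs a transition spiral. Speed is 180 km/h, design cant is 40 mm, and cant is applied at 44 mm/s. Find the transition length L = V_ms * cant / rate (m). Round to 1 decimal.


Convert speed: V = 180 / 3.6 = 50.0 m/s
L = 50.0 * 40 / 44
L = 2000.0 / 44
L = 45.5 m

45.5


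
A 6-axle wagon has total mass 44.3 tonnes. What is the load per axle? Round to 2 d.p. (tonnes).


Load per axle = total weight / number of axles
Load = 44.3 / 6
Load = 7.38 tonnes

7.38


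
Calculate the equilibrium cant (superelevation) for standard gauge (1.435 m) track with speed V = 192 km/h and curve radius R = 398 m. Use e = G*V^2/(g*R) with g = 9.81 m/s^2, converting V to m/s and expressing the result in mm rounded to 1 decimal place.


Convert speed: V = 192 / 3.6 = 53.3333 m/s
Apply formula: e = 1.435 * 53.3333^2 / (9.81 * 398)
e = 1.435 * 2844.4444 / 3904.38
e = 1.045436 m = 1045.4 mm

1045.4


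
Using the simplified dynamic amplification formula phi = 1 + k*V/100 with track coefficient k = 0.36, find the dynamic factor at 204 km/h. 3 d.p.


phi = 1 + k * V / 100
phi = 1 + 0.36 * 204 / 100
phi = 1 + 0.7344
phi = 1.734

1.734


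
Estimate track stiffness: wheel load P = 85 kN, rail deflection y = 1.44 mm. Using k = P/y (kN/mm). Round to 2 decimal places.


Track stiffness k = P / y
k = 85 / 1.44
k = 59.03 kN/mm

59.03


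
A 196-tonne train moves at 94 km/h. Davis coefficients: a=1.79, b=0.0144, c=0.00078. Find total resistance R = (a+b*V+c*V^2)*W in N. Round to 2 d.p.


b*V = 0.0144 * 94 = 1.3536
c*V^2 = 0.00078 * 8836 = 6.89208
R_per_t = 1.79 + 1.3536 + 6.89208 = 10.03568 N/t
R_total = 10.03568 * 196 = 1966.99 N

1966.99


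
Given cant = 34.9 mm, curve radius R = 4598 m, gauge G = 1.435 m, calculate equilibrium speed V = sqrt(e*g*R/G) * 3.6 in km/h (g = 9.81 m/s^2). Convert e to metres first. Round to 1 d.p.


Convert cant: e = 34.9 mm = 0.0349 m
V_ms = sqrt(0.0349 * 9.81 * 4598 / 1.435)
V_ms = sqrt(1097.012308) = 33.1212 m/s
V = 33.1212 * 3.6 = 119.2 km/h

119.2


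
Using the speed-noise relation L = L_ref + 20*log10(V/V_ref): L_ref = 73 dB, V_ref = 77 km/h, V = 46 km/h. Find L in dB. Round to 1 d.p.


V/V_ref = 46 / 77 = 0.597403
log10(0.597403) = -0.223733
20 * -0.223733 = -4.4747
L = 73 + -4.4747 = 68.5 dB

68.5


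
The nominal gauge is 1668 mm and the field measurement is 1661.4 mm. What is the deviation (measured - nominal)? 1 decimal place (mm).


Deviation = measured - nominal
Deviation = 1661.4 - 1668
Deviation = -6.6 mm

-6.6


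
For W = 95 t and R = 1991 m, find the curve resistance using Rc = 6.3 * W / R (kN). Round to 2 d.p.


Rc = 6.3 * W / R
Rc = 6.3 * 95 / 1991
Rc = 598.5 / 1991
Rc = 0.30 kN

0.30


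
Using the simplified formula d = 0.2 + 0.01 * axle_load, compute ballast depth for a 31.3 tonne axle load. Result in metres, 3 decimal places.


d = 0.2 + 0.01 * 31.3
d = 0.2 + 0.313
d = 0.513 m

0.513


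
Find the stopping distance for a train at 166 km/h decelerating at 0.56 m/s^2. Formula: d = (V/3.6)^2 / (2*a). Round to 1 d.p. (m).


Convert speed: V = 166 / 3.6 = 46.1111 m/s
V^2 = 2126.2346
d = 2126.2346 / (2 * 0.56)
d = 2126.2346 / 1.12
d = 1898.4 m

1898.4


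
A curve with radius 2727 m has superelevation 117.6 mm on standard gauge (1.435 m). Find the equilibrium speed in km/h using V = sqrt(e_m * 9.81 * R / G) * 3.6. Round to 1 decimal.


Convert cant: e = 117.6 mm = 0.1176 m
V_ms = sqrt(0.1176 * 9.81 * 2727 / 1.435)
V_ms = sqrt(2192.348371) = 46.8225 m/s
V = 46.8225 * 3.6 = 168.6 km/h

168.6


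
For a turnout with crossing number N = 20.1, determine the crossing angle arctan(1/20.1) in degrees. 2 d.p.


1/N = 1/20.1 = 0.049751
angle = arctan(0.049751) = 0.04971 rad
angle = 0.04971 * 180/pi = 2.85 degrees

2.85


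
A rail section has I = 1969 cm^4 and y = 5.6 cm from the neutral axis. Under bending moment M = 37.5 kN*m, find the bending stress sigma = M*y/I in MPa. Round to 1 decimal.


Convert units:
M = 37.5 kN*m = 37500000 N*mm
y = 5.6 cm = 56 mm
I = 1969 cm^4 = 19690000 mm^4
sigma = 37500000 * 56 / 19690000
sigma = 106.7 MPa

106.7


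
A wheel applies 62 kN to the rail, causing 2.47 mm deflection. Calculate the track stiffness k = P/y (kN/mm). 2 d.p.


Track stiffness k = P / y
k = 62 / 2.47
k = 25.10 kN/mm

25.10


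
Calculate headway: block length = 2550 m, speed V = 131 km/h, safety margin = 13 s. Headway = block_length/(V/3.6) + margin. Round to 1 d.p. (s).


V = 131 / 3.6 = 36.3889 m/s
Block traversal time = 2550 / 36.3889 = 70.0763 s
Headway = 70.0763 + 13
Headway = 83.1 s

83.1


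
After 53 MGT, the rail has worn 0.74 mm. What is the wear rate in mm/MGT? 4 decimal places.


Wear rate = total wear / cumulative tonnage
Rate = 0.74 / 53
Rate = 0.0140 mm/MGT

0.0140


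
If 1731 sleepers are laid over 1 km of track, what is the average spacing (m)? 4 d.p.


Spacing = 1000 m / number of sleepers
Spacing = 1000 / 1731
Spacing = 0.5777 m

0.5777


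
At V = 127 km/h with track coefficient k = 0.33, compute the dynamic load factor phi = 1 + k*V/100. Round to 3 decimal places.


phi = 1 + k * V / 100
phi = 1 + 0.33 * 127 / 100
phi = 1 + 0.4191
phi = 1.419

1.419


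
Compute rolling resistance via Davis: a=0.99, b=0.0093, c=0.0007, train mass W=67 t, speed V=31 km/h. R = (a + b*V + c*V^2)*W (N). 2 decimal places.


b*V = 0.0093 * 31 = 0.2883
c*V^2 = 0.0007 * 961 = 0.6727
R_per_t = 0.99 + 0.2883 + 0.6727 = 1.951 N/t
R_total = 1.951 * 67 = 130.72 N

130.72


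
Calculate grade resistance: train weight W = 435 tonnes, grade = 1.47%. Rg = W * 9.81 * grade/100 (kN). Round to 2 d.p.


Rg = W * 9.81 * grade / 100
Rg = 435 * 9.81 * 1.47 / 100
Rg = 4267.35 * 0.0147
Rg = 62.73 kN

62.73


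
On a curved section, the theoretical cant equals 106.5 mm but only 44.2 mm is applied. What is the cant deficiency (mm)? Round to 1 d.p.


Cant deficiency = equilibrium cant - actual cant
CD = 106.5 - 44.2
CD = 62.3 mm

62.3


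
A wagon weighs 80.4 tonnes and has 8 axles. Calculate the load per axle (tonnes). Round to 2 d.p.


Load per axle = total weight / number of axles
Load = 80.4 / 8
Load = 10.05 tonnes

10.05


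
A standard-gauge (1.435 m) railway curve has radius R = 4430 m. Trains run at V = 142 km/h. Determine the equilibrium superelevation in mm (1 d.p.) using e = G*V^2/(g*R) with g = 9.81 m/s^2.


Convert speed: V = 142 / 3.6 = 39.4444 m/s
Apply formula: e = 1.435 * 39.4444^2 / (9.81 * 4430)
e = 1.435 * 1555.8642 / 43458.3
e = 0.051375 m = 51.4 mm

51.4


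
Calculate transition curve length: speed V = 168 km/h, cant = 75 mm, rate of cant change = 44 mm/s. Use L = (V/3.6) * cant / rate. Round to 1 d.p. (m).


Convert speed: V = 168 / 3.6 = 46.6667 m/s
L = 46.6667 * 75 / 44
L = 3500.0 / 44
L = 79.5 m

79.5


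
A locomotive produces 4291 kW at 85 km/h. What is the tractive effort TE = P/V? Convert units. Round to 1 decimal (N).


Convert: P = 4291 kW = 4291000 W
V = 85 / 3.6 = 23.6111 m/s
TE = 4291000 / 23.6111
TE = 181736.5 N

181736.5


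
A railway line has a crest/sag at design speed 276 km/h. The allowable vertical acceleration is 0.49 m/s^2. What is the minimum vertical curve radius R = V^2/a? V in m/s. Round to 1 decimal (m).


Convert speed: V = 276 / 3.6 = 76.6667 m/s
V^2 = 5877.7778 m^2/s^2
R_v = 5877.7778 / 0.49
R_v = 11995.5 m

11995.5


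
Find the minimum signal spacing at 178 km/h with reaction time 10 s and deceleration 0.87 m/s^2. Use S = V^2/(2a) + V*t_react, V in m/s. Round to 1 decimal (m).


V = 178 / 3.6 = 49.4444 m/s
Braking distance = 49.4444^2 / (2*0.87) = 1405.0305 m
Sighting distance = 49.4444 * 10 = 494.4444 m
S = 1405.0305 + 494.4444 = 1899.5 m

1899.5


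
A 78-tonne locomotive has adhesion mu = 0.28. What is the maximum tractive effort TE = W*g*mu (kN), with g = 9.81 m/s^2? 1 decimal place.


TE_max = W * g * mu
TE_max = 78 * 9.81 * 0.28
TE_max = 765.18 * 0.28
TE_max = 214.3 kN

214.3


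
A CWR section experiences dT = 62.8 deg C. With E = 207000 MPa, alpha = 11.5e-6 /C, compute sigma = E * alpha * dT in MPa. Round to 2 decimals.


sigma = E * alpha * dT
sigma = 207000 * 11.5e-6 * 62.8
sigma = 2.3805 * 62.8
sigma = 149.50 MPa

149.50


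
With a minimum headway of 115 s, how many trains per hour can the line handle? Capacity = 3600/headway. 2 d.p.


Capacity = 3600 / headway
Capacity = 3600 / 115
Capacity = 31.30 trains/hour

31.30


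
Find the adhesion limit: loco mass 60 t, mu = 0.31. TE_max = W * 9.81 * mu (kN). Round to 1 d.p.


TE_max = W * g * mu
TE_max = 60 * 9.81 * 0.31
TE_max = 588.6 * 0.31
TE_max = 182.5 kN

182.5


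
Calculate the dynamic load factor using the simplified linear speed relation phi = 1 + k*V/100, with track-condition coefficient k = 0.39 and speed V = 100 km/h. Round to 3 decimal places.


phi = 1 + k * V / 100
phi = 1 + 0.39 * 100 / 100
phi = 1 + 0.39
phi = 1.390

1.390


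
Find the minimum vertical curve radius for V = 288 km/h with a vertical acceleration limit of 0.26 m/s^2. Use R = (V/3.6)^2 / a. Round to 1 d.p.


Convert speed: V = 288 / 3.6 = 80.0 m/s
V^2 = 6400.0 m^2/s^2
R_v = 6400.0 / 0.26
R_v = 24615.4 m

24615.4


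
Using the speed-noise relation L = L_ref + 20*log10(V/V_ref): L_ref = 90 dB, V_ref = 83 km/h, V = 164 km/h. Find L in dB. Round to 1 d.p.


V/V_ref = 164 / 83 = 1.975904
log10(1.975904) = 0.295766
20 * 0.295766 = 5.9153
L = 90 + 5.9153 = 95.9 dB

95.9


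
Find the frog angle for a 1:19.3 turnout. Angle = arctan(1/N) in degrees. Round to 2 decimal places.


1/N = 1/19.3 = 0.051813
angle = arctan(0.051813) = 0.051767 rad
angle = 0.051767 * 180/pi = 2.97 degrees

2.97


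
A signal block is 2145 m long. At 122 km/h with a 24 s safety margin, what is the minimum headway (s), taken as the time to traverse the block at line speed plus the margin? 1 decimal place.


V = 122 / 3.6 = 33.8889 m/s
Block traversal time = 2145 / 33.8889 = 63.2951 s
Headway = 63.2951 + 24
Headway = 87.3 s

87.3


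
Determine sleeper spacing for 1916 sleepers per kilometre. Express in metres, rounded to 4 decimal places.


Spacing = 1000 m / number of sleepers
Spacing = 1000 / 1916
Spacing = 0.5219 m

0.5219


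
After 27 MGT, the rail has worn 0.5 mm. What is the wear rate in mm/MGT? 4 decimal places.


Wear rate = total wear / cumulative tonnage
Rate = 0.5 / 27
Rate = 0.0185 mm/MGT

0.0185


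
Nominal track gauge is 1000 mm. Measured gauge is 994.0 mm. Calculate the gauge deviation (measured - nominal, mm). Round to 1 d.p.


Deviation = measured - nominal
Deviation = 994.0 - 1000
Deviation = -6.0 mm

-6.0


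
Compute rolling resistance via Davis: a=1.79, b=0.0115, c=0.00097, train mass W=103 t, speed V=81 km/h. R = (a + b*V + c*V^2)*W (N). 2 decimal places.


b*V = 0.0115 * 81 = 0.9315
c*V^2 = 0.00097 * 6561 = 6.36417
R_per_t = 1.79 + 0.9315 + 6.36417 = 9.08567 N/t
R_total = 9.08567 * 103 = 935.82 N

935.82


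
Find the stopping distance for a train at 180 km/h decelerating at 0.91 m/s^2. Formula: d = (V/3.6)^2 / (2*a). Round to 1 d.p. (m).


Convert speed: V = 180 / 3.6 = 50.0 m/s
V^2 = 2500.0
d = 2500.0 / (2 * 0.91)
d = 2500.0 / 1.82
d = 1373.6 m

1373.6


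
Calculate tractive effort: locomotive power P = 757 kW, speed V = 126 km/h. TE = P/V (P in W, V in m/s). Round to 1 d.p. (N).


Convert: P = 757 kW = 757000 W
V = 126 / 3.6 = 35.0 m/s
TE = 757000 / 35.0
TE = 21628.6 N

21628.6


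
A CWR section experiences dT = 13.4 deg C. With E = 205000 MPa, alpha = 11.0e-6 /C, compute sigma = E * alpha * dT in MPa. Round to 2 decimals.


sigma = E * alpha * dT
sigma = 205000 * 11.0e-6 * 13.4
sigma = 2.255 * 13.4
sigma = 30.22 MPa

30.22


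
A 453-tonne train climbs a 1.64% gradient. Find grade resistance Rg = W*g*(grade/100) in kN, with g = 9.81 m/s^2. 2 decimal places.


Rg = W * 9.81 * grade / 100
Rg = 453 * 9.81 * 1.64 / 100
Rg = 4443.93 * 0.0164
Rg = 72.88 kN

72.88


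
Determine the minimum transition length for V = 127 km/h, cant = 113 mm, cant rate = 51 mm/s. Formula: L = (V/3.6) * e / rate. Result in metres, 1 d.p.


Convert speed: V = 127 / 3.6 = 35.2778 m/s
L = 35.2778 * 113 / 51
L = 3986.3889 / 51
L = 78.2 m

78.2


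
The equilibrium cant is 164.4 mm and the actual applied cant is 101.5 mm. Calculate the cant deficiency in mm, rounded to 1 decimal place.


Cant deficiency = equilibrium cant - actual cant
CD = 164.4 - 101.5
CD = 62.9 mm

62.9


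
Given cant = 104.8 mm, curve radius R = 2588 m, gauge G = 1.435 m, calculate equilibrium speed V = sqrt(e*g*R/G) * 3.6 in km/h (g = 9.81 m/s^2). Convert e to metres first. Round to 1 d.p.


Convert cant: e = 104.8 mm = 0.1048 m
V_ms = sqrt(0.1048 * 9.81 * 2588 / 1.435)
V_ms = sqrt(1854.140588) = 43.0597 m/s
V = 43.0597 * 3.6 = 155.0 km/h

155.0


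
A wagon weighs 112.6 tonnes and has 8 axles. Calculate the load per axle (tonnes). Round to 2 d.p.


Load per axle = total weight / number of axles
Load = 112.6 / 8
Load = 14.08 tonnes

14.08


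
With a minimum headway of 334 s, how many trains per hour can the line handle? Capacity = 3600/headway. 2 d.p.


Capacity = 3600 / headway
Capacity = 3600 / 334
Capacity = 10.78 trains/hour

10.78


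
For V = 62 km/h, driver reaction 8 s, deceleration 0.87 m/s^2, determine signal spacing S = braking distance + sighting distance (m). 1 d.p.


V = 62 / 3.6 = 17.2222 m/s
Braking distance = 17.2222^2 / (2*0.87) = 170.4626 m
Sighting distance = 17.2222 * 8 = 137.7778 m
S = 170.4626 + 137.7778 = 308.2 m

308.2


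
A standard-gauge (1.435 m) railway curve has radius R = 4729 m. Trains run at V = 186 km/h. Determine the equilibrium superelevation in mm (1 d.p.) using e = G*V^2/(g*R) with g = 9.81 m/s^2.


Convert speed: V = 186 / 3.6 = 51.6667 m/s
Apply formula: e = 1.435 * 51.6667^2 / (9.81 * 4729)
e = 1.435 * 2669.4444 / 46391.49
e = 0.082572 m = 82.6 mm

82.6


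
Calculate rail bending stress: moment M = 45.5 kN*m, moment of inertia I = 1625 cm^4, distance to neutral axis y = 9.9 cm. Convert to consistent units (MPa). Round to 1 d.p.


Convert units:
M = 45.5 kN*m = 45500000 N*mm
y = 9.9 cm = 99 mm
I = 1625 cm^4 = 16250000 mm^4
sigma = 45500000 * 99 / 16250000
sigma = 277.2 MPa

277.2


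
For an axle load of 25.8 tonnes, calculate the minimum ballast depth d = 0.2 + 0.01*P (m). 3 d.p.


d = 0.2 + 0.01 * 25.8
d = 0.2 + 0.258
d = 0.458 m

0.458


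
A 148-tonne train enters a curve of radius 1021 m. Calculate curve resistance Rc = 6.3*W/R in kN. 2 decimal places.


Rc = 6.3 * W / R
Rc = 6.3 * 148 / 1021
Rc = 932.4 / 1021
Rc = 0.91 kN

0.91


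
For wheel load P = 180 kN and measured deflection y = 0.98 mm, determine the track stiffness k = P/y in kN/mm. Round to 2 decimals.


Track stiffness k = P / y
k = 180 / 0.98
k = 183.67 kN/mm

183.67


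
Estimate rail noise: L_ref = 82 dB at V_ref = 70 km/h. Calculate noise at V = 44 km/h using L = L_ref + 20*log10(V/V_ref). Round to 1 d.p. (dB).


V/V_ref = 44 / 70 = 0.628571
log10(0.628571) = -0.201645
20 * -0.201645 = -4.0329
L = 82 + -4.0329 = 78.0 dB

78.0


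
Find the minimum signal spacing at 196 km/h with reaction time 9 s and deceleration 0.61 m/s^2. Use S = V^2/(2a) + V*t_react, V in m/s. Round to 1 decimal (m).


V = 196 / 3.6 = 54.4444 m/s
Braking distance = 54.4444^2 / (2*0.61) = 2429.6701 m
Sighting distance = 54.4444 * 9 = 490.0 m
S = 2429.6701 + 490.0 = 2919.7 m

2919.7


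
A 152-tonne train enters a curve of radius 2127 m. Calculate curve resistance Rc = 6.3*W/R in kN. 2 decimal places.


Rc = 6.3 * W / R
Rc = 6.3 * 152 / 2127
Rc = 957.6 / 2127
Rc = 0.45 kN

0.45


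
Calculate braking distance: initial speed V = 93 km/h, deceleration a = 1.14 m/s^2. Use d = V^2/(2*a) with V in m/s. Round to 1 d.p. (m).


Convert speed: V = 93 / 3.6 = 25.8333 m/s
V^2 = 667.3611
d = 667.3611 / (2 * 1.14)
d = 667.3611 / 2.28
d = 292.7 m

292.7


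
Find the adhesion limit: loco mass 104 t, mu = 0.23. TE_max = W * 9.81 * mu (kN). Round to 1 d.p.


TE_max = W * g * mu
TE_max = 104 * 9.81 * 0.23
TE_max = 1020.24 * 0.23
TE_max = 234.7 kN

234.7


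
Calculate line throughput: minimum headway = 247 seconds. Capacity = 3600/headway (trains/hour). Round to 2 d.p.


Capacity = 3600 / headway
Capacity = 3600 / 247
Capacity = 14.57 trains/hour

14.57


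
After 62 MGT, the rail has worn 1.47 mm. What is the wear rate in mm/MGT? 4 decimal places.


Wear rate = total wear / cumulative tonnage
Rate = 1.47 / 62
Rate = 0.0237 mm/MGT

0.0237


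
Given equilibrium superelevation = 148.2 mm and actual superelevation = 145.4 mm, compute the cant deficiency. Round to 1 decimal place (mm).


Cant deficiency = equilibrium cant - actual cant
CD = 148.2 - 145.4
CD = 2.8 mm

2.8


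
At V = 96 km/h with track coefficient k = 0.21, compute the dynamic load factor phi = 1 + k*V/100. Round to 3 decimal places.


phi = 1 + k * V / 100
phi = 1 + 0.21 * 96 / 100
phi = 1 + 0.2016
phi = 1.202

1.202


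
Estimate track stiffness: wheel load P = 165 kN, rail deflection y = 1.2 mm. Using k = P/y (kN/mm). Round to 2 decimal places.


Track stiffness k = P / y
k = 165 / 1.2
k = 137.50 kN/mm

137.50


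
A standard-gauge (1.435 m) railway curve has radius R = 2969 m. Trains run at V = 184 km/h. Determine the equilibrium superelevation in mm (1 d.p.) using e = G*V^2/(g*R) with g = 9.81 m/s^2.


Convert speed: V = 184 / 3.6 = 51.1111 m/s
Apply formula: e = 1.435 * 51.1111^2 / (9.81 * 2969)
e = 1.435 * 2612.3457 / 29125.89
e = 0.128707 m = 128.7 mm

128.7


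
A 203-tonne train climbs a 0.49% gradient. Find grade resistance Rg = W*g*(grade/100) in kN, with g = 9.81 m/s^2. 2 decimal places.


Rg = W * 9.81 * grade / 100
Rg = 203 * 9.81 * 0.49 / 100
Rg = 1991.43 * 0.0049
Rg = 9.76 kN

9.76


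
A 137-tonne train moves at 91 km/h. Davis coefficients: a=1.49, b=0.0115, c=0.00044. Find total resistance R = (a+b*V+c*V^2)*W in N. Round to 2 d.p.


b*V = 0.0115 * 91 = 1.0465
c*V^2 = 0.00044 * 8281 = 3.64364
R_per_t = 1.49 + 1.0465 + 3.64364 = 6.18014 N/t
R_total = 6.18014 * 137 = 846.68 N

846.68


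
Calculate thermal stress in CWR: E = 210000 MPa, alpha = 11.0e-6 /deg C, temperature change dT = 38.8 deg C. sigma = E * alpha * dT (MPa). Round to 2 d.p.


sigma = E * alpha * dT
sigma = 210000 * 11.0e-6 * 38.8
sigma = 2.31 * 38.8
sigma = 89.63 MPa

89.63


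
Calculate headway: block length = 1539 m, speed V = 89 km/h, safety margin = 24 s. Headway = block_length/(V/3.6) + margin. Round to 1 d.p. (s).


V = 89 / 3.6 = 24.7222 m/s
Block traversal time = 1539 / 24.7222 = 62.2517 s
Headway = 62.2517 + 24
Headway = 86.3 s

86.3


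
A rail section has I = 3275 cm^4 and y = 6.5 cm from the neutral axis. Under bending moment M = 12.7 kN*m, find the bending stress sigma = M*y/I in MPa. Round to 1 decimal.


Convert units:
M = 12.7 kN*m = 12700000 N*mm
y = 6.5 cm = 65 mm
I = 3275 cm^4 = 32750000 mm^4
sigma = 12700000 * 65 / 32750000
sigma = 25.2 MPa

25.2


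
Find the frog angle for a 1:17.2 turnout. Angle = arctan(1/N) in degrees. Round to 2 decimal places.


1/N = 1/17.2 = 0.05814
angle = arctan(0.05814) = 0.058074 rad
angle = 0.058074 * 180/pi = 3.33 degrees

3.33


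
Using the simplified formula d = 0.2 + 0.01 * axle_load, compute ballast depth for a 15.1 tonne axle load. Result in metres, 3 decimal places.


d = 0.2 + 0.01 * 15.1
d = 0.2 + 0.151
d = 0.351 m

0.351


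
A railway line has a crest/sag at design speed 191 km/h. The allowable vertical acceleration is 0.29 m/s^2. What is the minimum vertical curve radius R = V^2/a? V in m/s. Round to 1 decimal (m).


Convert speed: V = 191 / 3.6 = 53.0556 m/s
V^2 = 2814.892 m^2/s^2
R_v = 2814.892 / 0.29
R_v = 9706.5 m

9706.5


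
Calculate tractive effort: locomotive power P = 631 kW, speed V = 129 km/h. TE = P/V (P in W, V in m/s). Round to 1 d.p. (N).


Convert: P = 631 kW = 631000 W
V = 129 / 3.6 = 35.8333 m/s
TE = 631000 / 35.8333
TE = 17609.3 N

17609.3


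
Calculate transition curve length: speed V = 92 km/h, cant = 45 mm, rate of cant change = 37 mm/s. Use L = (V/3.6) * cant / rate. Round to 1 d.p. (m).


Convert speed: V = 92 / 3.6 = 25.5556 m/s
L = 25.5556 * 45 / 37
L = 1150.0 / 37
L = 31.1 m

31.1


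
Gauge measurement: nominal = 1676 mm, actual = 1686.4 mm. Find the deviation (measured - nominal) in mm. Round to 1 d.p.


Deviation = measured - nominal
Deviation = 1686.4 - 1676
Deviation = 10.4 mm

10.4


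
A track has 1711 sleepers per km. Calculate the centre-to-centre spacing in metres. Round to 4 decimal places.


Spacing = 1000 m / number of sleepers
Spacing = 1000 / 1711
Spacing = 0.5845 m

0.5845


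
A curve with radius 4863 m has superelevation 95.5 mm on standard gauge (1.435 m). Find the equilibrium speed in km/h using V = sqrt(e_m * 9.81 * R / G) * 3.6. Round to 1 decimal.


Convert cant: e = 95.5 mm = 0.0955 m
V_ms = sqrt(0.0955 * 9.81 * 4863 / 1.435)
V_ms = sqrt(3174.86123) = 56.3459 m/s
V = 56.3459 * 3.6 = 202.8 km/h

202.8


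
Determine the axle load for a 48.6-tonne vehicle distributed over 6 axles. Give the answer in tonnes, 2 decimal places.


Load per axle = total weight / number of axles
Load = 48.6 / 6
Load = 8.10 tonnes

8.10


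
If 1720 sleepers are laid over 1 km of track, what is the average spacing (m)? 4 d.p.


Spacing = 1000 m / number of sleepers
Spacing = 1000 / 1720
Spacing = 0.5814 m

0.5814


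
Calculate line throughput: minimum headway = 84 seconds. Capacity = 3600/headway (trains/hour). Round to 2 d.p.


Capacity = 3600 / headway
Capacity = 3600 / 84
Capacity = 42.86 trains/hour

42.86


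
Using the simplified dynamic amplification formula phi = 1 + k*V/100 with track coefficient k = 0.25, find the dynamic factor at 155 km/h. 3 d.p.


phi = 1 + k * V / 100
phi = 1 + 0.25 * 155 / 100
phi = 1 + 0.3875
phi = 1.388

1.388


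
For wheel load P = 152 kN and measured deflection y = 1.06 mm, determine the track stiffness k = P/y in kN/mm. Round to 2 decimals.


Track stiffness k = P / y
k = 152 / 1.06
k = 143.40 kN/mm

143.40


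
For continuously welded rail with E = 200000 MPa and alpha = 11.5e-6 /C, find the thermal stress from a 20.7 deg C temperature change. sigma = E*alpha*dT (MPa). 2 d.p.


sigma = E * alpha * dT
sigma = 200000 * 11.5e-6 * 20.7
sigma = 2.3 * 20.7
sigma = 47.61 MPa

47.61


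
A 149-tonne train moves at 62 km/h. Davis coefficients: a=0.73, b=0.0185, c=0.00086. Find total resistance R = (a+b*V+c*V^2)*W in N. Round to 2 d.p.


b*V = 0.0185 * 62 = 1.147
c*V^2 = 0.00086 * 3844 = 3.30584
R_per_t = 0.73 + 1.147 + 3.30584 = 5.18284 N/t
R_total = 5.18284 * 149 = 772.24 N

772.24


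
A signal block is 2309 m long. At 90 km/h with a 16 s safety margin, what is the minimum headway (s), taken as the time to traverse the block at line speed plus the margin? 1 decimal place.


V = 90 / 3.6 = 25.0 m/s
Block traversal time = 2309 / 25.0 = 92.36 s
Headway = 92.36 + 16
Headway = 108.4 s

108.4


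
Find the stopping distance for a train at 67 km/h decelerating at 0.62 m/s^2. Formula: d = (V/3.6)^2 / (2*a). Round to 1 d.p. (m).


Convert speed: V = 67 / 3.6 = 18.6111 m/s
V^2 = 346.3735
d = 346.3735 / (2 * 0.62)
d = 346.3735 / 1.24
d = 279.3 m

279.3


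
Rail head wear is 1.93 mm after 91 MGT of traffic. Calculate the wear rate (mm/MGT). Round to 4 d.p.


Wear rate = total wear / cumulative tonnage
Rate = 1.93 / 91
Rate = 0.0212 mm/MGT

0.0212


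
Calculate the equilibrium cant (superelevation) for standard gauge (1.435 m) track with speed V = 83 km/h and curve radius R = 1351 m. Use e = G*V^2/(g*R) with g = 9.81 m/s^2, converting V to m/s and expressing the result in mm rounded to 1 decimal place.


Convert speed: V = 83 / 3.6 = 23.0556 m/s
Apply formula: e = 1.435 * 23.0556^2 / (9.81 * 1351)
e = 1.435 * 531.5586 / 13253.31
e = 0.057554 m = 57.6 mm

57.6


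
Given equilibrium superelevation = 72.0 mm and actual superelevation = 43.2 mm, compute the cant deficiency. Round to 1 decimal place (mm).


Cant deficiency = equilibrium cant - actual cant
CD = 72.0 - 43.2
CD = 28.8 mm

28.8


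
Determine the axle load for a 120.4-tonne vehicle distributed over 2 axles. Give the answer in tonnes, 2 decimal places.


Load per axle = total weight / number of axles
Load = 120.4 / 2
Load = 60.20 tonnes

60.20


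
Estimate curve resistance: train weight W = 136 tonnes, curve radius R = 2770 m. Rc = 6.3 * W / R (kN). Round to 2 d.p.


Rc = 6.3 * W / R
Rc = 6.3 * 136 / 2770
Rc = 856.8 / 2770
Rc = 0.31 kN

0.31


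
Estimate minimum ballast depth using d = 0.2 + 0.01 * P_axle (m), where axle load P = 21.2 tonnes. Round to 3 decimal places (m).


d = 0.2 + 0.01 * 21.2
d = 0.2 + 0.212
d = 0.412 m

0.412


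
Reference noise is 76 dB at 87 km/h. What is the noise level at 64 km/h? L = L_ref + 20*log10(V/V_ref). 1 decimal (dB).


V/V_ref = 64 / 87 = 0.735632
log10(0.735632) = -0.133339
20 * -0.133339 = -2.6668
L = 76 + -2.6668 = 73.3 dB

73.3


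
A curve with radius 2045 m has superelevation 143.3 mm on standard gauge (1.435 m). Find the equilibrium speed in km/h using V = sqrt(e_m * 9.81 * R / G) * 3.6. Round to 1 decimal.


Convert cant: e = 143.3 mm = 0.1433 m
V_ms = sqrt(0.1433 * 9.81 * 2045 / 1.435)
V_ms = sqrt(2003.348979) = 44.7588 m/s
V = 44.7588 * 3.6 = 161.1 km/h

161.1


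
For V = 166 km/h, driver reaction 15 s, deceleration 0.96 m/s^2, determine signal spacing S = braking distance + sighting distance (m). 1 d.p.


V = 166 / 3.6 = 46.1111 m/s
Braking distance = 46.1111^2 / (2*0.96) = 1107.4138 m
Sighting distance = 46.1111 * 15 = 691.6667 m
S = 1107.4138 + 691.6667 = 1799.1 m

1799.1


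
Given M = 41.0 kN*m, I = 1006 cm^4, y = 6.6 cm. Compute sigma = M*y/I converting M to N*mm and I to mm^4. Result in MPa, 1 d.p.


Convert units:
M = 41.0 kN*m = 41000000 N*mm
y = 6.6 cm = 66 mm
I = 1006 cm^4 = 10060000 mm^4
sigma = 41000000 * 66 / 10060000
sigma = 269.0 MPa

269.0


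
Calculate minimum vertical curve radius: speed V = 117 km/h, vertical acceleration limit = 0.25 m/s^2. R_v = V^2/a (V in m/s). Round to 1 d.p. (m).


Convert speed: V = 117 / 3.6 = 32.5 m/s
V^2 = 1056.25 m^2/s^2
R_v = 1056.25 / 0.25
R_v = 4225.0 m

4225.0


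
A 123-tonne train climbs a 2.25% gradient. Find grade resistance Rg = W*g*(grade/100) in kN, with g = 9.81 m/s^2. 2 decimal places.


Rg = W * 9.81 * grade / 100
Rg = 123 * 9.81 * 2.25 / 100
Rg = 1206.63 * 0.0225
Rg = 27.15 kN

27.15


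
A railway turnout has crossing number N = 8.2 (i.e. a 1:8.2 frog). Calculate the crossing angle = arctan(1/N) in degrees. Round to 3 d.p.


1/N = 1/8.2 = 0.121951
angle = arctan(0.121951) = 0.121352 rad
angle = 0.121352 * 180/pi = 6.953 degrees

6.953


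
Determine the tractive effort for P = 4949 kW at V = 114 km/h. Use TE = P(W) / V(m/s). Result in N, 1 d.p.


Convert: P = 4949 kW = 4949000 W
V = 114 / 3.6 = 31.6667 m/s
TE = 4949000 / 31.6667
TE = 156284.2 N

156284.2


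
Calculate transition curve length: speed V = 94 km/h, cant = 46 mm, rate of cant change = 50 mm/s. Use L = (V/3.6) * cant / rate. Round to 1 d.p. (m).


Convert speed: V = 94 / 3.6 = 26.1111 m/s
L = 26.1111 * 46 / 50
L = 1201.1111 / 50
L = 24.0 m

24.0


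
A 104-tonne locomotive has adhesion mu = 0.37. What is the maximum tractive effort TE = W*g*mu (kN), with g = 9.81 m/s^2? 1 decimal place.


TE_max = W * g * mu
TE_max = 104 * 9.81 * 0.37
TE_max = 1020.24 * 0.37
TE_max = 377.5 kN

377.5


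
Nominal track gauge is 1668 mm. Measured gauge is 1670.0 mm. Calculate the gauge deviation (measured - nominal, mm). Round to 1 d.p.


Deviation = measured - nominal
Deviation = 1670.0 - 1668
Deviation = 2.0 mm

2.0


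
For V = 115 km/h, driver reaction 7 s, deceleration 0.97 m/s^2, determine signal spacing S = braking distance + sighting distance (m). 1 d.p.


V = 115 / 3.6 = 31.9444 m/s
Braking distance = 31.9444^2 / (2*0.97) = 526.0039 m
Sighting distance = 31.9444 * 7 = 223.6111 m
S = 526.0039 + 223.6111 = 749.6 m

749.6


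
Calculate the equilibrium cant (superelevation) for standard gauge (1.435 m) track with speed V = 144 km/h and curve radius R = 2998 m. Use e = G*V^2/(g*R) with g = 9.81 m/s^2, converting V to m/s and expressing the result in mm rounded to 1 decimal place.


Convert speed: V = 144 / 3.6 = 40.0 m/s
Apply formula: e = 1.435 * 40.0^2 / (9.81 * 2998)
e = 1.435 * 1600.0 / 29410.38
e = 0.078068 m = 78.1 mm

78.1


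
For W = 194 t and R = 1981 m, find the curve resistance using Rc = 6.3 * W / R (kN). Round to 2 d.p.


Rc = 6.3 * W / R
Rc = 6.3 * 194 / 1981
Rc = 1222.2 / 1981
Rc = 0.62 kN

0.62


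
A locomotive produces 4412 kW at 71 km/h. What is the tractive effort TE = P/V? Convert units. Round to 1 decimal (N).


Convert: P = 4412 kW = 4412000 W
V = 71 / 3.6 = 19.7222 m/s
TE = 4412000 / 19.7222
TE = 223707.0 N

223707.0


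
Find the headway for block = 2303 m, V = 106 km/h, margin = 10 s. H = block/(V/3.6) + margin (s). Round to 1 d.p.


V = 106 / 3.6 = 29.4444 m/s
Block traversal time = 2303 / 29.4444 = 78.2151 s
Headway = 78.2151 + 10
Headway = 88.2 s

88.2


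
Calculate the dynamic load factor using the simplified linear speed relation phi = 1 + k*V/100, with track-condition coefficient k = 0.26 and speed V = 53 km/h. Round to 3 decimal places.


phi = 1 + k * V / 100
phi = 1 + 0.26 * 53 / 100
phi = 1 + 0.1378
phi = 1.138

1.138


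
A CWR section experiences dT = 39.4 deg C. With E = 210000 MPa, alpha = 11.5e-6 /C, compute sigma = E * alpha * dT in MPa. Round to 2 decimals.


sigma = E * alpha * dT
sigma = 210000 * 11.5e-6 * 39.4
sigma = 2.415 * 39.4
sigma = 95.15 MPa

95.15


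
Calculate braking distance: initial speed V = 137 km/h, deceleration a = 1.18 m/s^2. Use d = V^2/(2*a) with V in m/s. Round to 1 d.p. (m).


Convert speed: V = 137 / 3.6 = 38.0556 m/s
V^2 = 1448.2253
d = 1448.2253 / (2 * 1.18)
d = 1448.2253 / 2.36
d = 613.7 m

613.7


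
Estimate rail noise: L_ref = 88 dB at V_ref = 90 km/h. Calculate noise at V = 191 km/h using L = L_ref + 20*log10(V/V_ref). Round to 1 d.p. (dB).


V/V_ref = 191 / 90 = 2.122222
log10(2.122222) = 0.326791
20 * 0.326791 = 6.5358
L = 88 + 6.5358 = 94.5 dB

94.5


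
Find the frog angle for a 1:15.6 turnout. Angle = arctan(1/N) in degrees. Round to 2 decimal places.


1/N = 1/15.6 = 0.064103
angle = arctan(0.064103) = 0.064015 rad
angle = 0.064015 * 180/pi = 3.67 degrees

3.67


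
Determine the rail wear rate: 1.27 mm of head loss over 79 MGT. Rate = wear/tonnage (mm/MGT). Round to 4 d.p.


Wear rate = total wear / cumulative tonnage
Rate = 1.27 / 79
Rate = 0.0161 mm/MGT

0.0161


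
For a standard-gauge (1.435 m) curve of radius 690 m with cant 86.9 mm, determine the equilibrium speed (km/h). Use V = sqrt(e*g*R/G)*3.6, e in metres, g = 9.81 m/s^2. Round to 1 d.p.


Convert cant: e = 86.9 mm = 0.0869 m
V_ms = sqrt(0.0869 * 9.81 * 690 / 1.435)
V_ms = sqrt(409.907603) = 20.2462 m/s
V = 20.2462 * 3.6 = 72.9 km/h

72.9
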